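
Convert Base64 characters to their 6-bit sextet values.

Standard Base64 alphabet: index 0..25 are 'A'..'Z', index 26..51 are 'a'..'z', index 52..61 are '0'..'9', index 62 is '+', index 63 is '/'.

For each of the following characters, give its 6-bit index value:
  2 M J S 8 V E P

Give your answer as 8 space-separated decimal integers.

Answer: 54 12 9 18 60 21 4 15

Derivation:
'2': 0..9 range, 52 + ord('2') − ord('0') = 54
'M': A..Z range, ord('M') − ord('A') = 12
'J': A..Z range, ord('J') − ord('A') = 9
'S': A..Z range, ord('S') − ord('A') = 18
'8': 0..9 range, 52 + ord('8') − ord('0') = 60
'V': A..Z range, ord('V') − ord('A') = 21
'E': A..Z range, ord('E') − ord('A') = 4
'P': A..Z range, ord('P') − ord('A') = 15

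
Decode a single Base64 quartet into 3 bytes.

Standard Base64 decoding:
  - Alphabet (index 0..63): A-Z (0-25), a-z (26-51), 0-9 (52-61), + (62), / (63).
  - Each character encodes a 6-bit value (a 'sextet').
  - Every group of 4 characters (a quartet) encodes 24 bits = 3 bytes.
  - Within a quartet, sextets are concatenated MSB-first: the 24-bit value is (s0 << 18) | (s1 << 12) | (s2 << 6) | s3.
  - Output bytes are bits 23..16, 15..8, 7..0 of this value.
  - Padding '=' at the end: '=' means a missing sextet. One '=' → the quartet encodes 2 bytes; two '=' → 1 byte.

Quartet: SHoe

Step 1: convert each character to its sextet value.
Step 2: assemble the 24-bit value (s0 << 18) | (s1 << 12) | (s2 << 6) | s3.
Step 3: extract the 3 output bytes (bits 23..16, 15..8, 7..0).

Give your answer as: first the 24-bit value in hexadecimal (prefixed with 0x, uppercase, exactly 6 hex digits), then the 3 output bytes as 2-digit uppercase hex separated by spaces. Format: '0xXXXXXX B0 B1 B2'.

Sextets: S=18, H=7, o=40, e=30
24-bit: (18<<18) | (7<<12) | (40<<6) | 30
      = 0x480000 | 0x007000 | 0x000A00 | 0x00001E
      = 0x487A1E
Bytes: (v>>16)&0xFF=48, (v>>8)&0xFF=7A, v&0xFF=1E

Answer: 0x487A1E 48 7A 1E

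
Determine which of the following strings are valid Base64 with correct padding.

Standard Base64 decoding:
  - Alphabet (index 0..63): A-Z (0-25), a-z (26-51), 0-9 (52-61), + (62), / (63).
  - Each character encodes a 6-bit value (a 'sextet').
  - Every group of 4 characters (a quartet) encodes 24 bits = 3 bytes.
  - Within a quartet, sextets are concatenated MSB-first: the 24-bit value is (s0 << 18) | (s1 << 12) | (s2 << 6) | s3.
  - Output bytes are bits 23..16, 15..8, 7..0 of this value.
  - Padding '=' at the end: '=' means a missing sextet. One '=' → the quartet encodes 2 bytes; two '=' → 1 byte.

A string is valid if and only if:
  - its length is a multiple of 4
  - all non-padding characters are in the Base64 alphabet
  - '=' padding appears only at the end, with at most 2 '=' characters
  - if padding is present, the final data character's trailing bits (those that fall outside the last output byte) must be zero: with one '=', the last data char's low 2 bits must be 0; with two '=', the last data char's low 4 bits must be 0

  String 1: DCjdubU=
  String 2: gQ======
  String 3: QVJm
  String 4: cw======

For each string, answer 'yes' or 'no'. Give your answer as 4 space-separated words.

Answer: yes no yes no

Derivation:
String 1: 'DCjdubU=' → valid
String 2: 'gQ======' → invalid (6 pad chars (max 2))
String 3: 'QVJm' → valid
String 4: 'cw======' → invalid (6 pad chars (max 2))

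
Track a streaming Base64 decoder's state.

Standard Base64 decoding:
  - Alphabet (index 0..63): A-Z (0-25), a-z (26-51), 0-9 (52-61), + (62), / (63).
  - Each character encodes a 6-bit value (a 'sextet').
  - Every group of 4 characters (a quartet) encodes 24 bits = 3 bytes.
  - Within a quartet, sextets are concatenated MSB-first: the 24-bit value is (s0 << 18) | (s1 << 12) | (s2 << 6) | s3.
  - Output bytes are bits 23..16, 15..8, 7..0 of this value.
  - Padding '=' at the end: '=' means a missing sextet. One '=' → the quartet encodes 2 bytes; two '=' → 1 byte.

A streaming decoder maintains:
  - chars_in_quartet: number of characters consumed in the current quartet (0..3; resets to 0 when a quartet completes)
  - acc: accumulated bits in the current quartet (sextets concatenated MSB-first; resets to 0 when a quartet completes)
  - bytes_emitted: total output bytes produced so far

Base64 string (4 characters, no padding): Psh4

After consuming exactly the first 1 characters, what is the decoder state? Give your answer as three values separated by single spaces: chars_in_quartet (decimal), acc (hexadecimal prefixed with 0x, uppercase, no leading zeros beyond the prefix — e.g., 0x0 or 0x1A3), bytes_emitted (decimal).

After char 0 ('P'=15): chars_in_quartet=1 acc=0xF bytes_emitted=0

Answer: 1 0xF 0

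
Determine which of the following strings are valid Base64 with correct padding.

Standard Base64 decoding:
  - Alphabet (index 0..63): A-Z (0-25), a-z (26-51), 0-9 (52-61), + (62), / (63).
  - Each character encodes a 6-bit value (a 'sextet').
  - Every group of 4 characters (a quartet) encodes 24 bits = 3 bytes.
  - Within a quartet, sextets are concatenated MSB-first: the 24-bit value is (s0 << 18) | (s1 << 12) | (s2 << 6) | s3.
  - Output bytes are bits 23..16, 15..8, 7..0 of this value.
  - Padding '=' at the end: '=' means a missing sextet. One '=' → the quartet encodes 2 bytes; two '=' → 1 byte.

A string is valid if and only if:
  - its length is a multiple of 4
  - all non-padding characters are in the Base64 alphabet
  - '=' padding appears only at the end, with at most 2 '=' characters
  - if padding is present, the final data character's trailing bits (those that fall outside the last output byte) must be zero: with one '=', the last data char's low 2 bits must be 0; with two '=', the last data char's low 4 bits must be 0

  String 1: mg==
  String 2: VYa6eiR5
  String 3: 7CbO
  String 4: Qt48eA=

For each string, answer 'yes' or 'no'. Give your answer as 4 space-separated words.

String 1: 'mg==' → valid
String 2: 'VYa6eiR5' → valid
String 3: '7CbO' → valid
String 4: 'Qt48eA=' → invalid (len=7 not mult of 4)

Answer: yes yes yes no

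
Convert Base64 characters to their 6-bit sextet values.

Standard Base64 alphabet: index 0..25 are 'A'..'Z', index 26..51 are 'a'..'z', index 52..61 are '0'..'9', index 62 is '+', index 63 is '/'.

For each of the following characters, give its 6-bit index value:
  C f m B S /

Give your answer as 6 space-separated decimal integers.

'C': A..Z range, ord('C') − ord('A') = 2
'f': a..z range, 26 + ord('f') − ord('a') = 31
'm': a..z range, 26 + ord('m') − ord('a') = 38
'B': A..Z range, ord('B') − ord('A') = 1
'S': A..Z range, ord('S') − ord('A') = 18
'/': index 63

Answer: 2 31 38 1 18 63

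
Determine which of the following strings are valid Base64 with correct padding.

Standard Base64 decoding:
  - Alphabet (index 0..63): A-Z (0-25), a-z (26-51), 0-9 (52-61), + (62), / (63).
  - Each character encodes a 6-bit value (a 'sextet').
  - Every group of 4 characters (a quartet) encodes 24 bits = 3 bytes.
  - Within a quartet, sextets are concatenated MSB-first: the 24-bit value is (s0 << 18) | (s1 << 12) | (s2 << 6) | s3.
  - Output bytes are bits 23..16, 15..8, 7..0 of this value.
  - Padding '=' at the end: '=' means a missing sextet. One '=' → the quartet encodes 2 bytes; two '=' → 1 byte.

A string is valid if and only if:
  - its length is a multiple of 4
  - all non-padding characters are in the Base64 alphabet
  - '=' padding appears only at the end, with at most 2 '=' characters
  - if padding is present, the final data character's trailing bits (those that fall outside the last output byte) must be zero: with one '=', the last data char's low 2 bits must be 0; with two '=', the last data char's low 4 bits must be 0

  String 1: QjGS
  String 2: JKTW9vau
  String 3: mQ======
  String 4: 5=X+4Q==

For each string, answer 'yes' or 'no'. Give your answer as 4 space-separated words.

Answer: yes yes no no

Derivation:
String 1: 'QjGS' → valid
String 2: 'JKTW9vau' → valid
String 3: 'mQ======' → invalid (6 pad chars (max 2))
String 4: '5=X+4Q==' → invalid (bad char(s): ['=']; '=' in middle)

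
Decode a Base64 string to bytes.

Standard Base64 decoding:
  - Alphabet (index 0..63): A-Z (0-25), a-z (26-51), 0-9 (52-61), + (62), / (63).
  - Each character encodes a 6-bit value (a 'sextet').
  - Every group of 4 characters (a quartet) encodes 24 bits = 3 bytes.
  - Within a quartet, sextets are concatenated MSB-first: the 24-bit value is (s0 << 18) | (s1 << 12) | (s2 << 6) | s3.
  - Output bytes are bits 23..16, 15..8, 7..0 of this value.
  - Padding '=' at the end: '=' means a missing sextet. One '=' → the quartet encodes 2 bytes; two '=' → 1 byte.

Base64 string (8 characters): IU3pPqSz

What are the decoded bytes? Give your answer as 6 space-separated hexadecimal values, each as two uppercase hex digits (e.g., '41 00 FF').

Answer: 21 4D E9 3E A4 B3

Derivation:
After char 0 ('I'=8): chars_in_quartet=1 acc=0x8 bytes_emitted=0
After char 1 ('U'=20): chars_in_quartet=2 acc=0x214 bytes_emitted=0
After char 2 ('3'=55): chars_in_quartet=3 acc=0x8537 bytes_emitted=0
After char 3 ('p'=41): chars_in_quartet=4 acc=0x214DE9 -> emit 21 4D E9, reset; bytes_emitted=3
After char 4 ('P'=15): chars_in_quartet=1 acc=0xF bytes_emitted=3
After char 5 ('q'=42): chars_in_quartet=2 acc=0x3EA bytes_emitted=3
After char 6 ('S'=18): chars_in_quartet=3 acc=0xFA92 bytes_emitted=3
After char 7 ('z'=51): chars_in_quartet=4 acc=0x3EA4B3 -> emit 3E A4 B3, reset; bytes_emitted=6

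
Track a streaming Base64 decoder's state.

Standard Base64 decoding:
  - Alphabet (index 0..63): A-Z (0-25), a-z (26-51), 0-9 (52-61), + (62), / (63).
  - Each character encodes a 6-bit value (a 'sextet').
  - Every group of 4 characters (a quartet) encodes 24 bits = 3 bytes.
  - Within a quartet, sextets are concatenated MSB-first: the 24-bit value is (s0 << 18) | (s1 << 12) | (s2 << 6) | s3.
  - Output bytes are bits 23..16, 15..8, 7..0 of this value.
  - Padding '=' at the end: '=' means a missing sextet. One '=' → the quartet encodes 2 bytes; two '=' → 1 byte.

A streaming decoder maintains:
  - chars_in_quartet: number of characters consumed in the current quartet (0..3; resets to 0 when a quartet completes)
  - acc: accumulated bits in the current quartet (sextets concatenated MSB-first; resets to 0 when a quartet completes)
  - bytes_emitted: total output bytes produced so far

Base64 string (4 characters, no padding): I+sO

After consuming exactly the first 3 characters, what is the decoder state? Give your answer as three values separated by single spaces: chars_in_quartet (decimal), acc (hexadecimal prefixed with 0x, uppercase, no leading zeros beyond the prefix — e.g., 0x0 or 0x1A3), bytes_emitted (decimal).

Answer: 3 0x8FAC 0

Derivation:
After char 0 ('I'=8): chars_in_quartet=1 acc=0x8 bytes_emitted=0
After char 1 ('+'=62): chars_in_quartet=2 acc=0x23E bytes_emitted=0
After char 2 ('s'=44): chars_in_quartet=3 acc=0x8FAC bytes_emitted=0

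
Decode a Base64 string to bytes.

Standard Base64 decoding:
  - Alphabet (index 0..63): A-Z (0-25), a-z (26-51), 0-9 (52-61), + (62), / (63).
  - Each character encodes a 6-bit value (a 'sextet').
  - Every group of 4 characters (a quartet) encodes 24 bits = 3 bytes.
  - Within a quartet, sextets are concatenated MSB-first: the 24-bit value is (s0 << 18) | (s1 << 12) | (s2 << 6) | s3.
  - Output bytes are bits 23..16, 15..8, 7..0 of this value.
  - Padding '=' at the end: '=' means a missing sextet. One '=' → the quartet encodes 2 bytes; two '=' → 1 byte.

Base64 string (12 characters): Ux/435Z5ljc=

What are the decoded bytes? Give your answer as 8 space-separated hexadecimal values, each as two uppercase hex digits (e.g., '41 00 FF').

Answer: 53 1F F8 DF 96 79 96 37

Derivation:
After char 0 ('U'=20): chars_in_quartet=1 acc=0x14 bytes_emitted=0
After char 1 ('x'=49): chars_in_quartet=2 acc=0x531 bytes_emitted=0
After char 2 ('/'=63): chars_in_quartet=3 acc=0x14C7F bytes_emitted=0
After char 3 ('4'=56): chars_in_quartet=4 acc=0x531FF8 -> emit 53 1F F8, reset; bytes_emitted=3
After char 4 ('3'=55): chars_in_quartet=1 acc=0x37 bytes_emitted=3
After char 5 ('5'=57): chars_in_quartet=2 acc=0xDF9 bytes_emitted=3
After char 6 ('Z'=25): chars_in_quartet=3 acc=0x37E59 bytes_emitted=3
After char 7 ('5'=57): chars_in_quartet=4 acc=0xDF9679 -> emit DF 96 79, reset; bytes_emitted=6
After char 8 ('l'=37): chars_in_quartet=1 acc=0x25 bytes_emitted=6
After char 9 ('j'=35): chars_in_quartet=2 acc=0x963 bytes_emitted=6
After char 10 ('c'=28): chars_in_quartet=3 acc=0x258DC bytes_emitted=6
Padding '=': partial quartet acc=0x258DC -> emit 96 37; bytes_emitted=8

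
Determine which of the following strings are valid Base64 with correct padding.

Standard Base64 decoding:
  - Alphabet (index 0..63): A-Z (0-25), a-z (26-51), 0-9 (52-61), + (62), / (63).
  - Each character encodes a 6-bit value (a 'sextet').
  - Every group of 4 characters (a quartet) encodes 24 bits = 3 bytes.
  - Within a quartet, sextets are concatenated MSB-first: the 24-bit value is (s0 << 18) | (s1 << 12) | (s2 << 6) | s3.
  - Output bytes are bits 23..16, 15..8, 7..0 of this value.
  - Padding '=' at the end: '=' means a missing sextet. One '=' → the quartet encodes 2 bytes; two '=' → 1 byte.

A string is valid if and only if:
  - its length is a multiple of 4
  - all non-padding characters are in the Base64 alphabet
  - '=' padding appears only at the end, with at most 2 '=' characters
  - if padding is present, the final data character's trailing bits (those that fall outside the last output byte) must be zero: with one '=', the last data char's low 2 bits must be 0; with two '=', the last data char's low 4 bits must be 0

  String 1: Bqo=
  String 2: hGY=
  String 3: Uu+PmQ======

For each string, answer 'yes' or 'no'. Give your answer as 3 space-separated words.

String 1: 'Bqo=' → valid
String 2: 'hGY=' → valid
String 3: 'Uu+PmQ======' → invalid (6 pad chars (max 2))

Answer: yes yes no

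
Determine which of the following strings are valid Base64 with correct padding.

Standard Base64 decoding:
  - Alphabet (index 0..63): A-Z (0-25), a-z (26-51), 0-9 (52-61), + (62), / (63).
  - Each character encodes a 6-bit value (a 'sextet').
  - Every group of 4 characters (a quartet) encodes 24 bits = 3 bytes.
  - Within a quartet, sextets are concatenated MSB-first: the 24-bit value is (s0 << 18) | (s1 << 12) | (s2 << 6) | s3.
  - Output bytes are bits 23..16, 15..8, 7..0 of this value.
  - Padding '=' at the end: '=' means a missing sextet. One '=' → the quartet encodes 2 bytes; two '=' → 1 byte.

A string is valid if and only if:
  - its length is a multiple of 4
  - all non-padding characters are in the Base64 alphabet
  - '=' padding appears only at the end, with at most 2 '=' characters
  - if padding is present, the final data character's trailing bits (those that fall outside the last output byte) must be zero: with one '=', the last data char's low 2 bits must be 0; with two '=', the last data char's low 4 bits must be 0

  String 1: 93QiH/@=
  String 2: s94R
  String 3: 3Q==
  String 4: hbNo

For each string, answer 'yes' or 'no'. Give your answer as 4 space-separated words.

Answer: no yes yes yes

Derivation:
String 1: '93QiH/@=' → invalid (bad char(s): ['@'])
String 2: 's94R' → valid
String 3: '3Q==' → valid
String 4: 'hbNo' → valid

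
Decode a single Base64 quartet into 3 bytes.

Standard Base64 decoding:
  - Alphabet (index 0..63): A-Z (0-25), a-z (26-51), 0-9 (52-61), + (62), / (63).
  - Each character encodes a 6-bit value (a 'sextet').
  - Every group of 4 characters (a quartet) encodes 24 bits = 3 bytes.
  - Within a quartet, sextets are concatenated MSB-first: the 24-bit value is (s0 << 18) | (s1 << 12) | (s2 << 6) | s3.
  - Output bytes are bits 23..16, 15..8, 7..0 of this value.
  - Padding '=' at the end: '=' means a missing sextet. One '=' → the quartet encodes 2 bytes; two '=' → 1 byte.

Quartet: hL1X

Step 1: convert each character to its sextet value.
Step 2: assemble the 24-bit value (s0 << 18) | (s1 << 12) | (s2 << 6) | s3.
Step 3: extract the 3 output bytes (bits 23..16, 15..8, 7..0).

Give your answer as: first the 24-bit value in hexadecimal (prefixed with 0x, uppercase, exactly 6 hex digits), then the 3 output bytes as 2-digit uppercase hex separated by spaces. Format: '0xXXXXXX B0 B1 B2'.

Sextets: h=33, L=11, 1=53, X=23
24-bit: (33<<18) | (11<<12) | (53<<6) | 23
      = 0x840000 | 0x00B000 | 0x000D40 | 0x000017
      = 0x84BD57
Bytes: (v>>16)&0xFF=84, (v>>8)&0xFF=BD, v&0xFF=57

Answer: 0x84BD57 84 BD 57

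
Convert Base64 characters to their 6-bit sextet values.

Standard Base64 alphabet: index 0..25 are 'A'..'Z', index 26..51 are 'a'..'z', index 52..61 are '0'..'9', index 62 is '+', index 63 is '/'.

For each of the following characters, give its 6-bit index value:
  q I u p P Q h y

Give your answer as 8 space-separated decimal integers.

'q': a..z range, 26 + ord('q') − ord('a') = 42
'I': A..Z range, ord('I') − ord('A') = 8
'u': a..z range, 26 + ord('u') − ord('a') = 46
'p': a..z range, 26 + ord('p') − ord('a') = 41
'P': A..Z range, ord('P') − ord('A') = 15
'Q': A..Z range, ord('Q') − ord('A') = 16
'h': a..z range, 26 + ord('h') − ord('a') = 33
'y': a..z range, 26 + ord('y') − ord('a') = 50

Answer: 42 8 46 41 15 16 33 50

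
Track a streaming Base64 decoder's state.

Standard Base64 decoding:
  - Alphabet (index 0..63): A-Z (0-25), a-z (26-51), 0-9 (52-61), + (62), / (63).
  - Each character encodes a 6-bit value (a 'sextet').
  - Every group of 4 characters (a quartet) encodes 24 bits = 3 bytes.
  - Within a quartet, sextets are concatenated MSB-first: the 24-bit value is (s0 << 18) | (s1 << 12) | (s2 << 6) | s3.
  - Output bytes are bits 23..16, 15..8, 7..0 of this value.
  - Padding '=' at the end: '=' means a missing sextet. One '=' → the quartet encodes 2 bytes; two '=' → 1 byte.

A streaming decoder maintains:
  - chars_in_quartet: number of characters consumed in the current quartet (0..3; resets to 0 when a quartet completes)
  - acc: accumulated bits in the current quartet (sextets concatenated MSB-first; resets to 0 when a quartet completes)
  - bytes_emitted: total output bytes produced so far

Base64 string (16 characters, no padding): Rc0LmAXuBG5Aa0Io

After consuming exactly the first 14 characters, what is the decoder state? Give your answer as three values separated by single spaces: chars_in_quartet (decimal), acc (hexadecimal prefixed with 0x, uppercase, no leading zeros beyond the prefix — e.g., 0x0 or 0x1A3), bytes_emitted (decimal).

After char 0 ('R'=17): chars_in_quartet=1 acc=0x11 bytes_emitted=0
After char 1 ('c'=28): chars_in_quartet=2 acc=0x45C bytes_emitted=0
After char 2 ('0'=52): chars_in_quartet=3 acc=0x11734 bytes_emitted=0
After char 3 ('L'=11): chars_in_quartet=4 acc=0x45CD0B -> emit 45 CD 0B, reset; bytes_emitted=3
After char 4 ('m'=38): chars_in_quartet=1 acc=0x26 bytes_emitted=3
After char 5 ('A'=0): chars_in_quartet=2 acc=0x980 bytes_emitted=3
After char 6 ('X'=23): chars_in_quartet=3 acc=0x26017 bytes_emitted=3
After char 7 ('u'=46): chars_in_quartet=4 acc=0x9805EE -> emit 98 05 EE, reset; bytes_emitted=6
After char 8 ('B'=1): chars_in_quartet=1 acc=0x1 bytes_emitted=6
After char 9 ('G'=6): chars_in_quartet=2 acc=0x46 bytes_emitted=6
After char 10 ('5'=57): chars_in_quartet=3 acc=0x11B9 bytes_emitted=6
After char 11 ('A'=0): chars_in_quartet=4 acc=0x46E40 -> emit 04 6E 40, reset; bytes_emitted=9
After char 12 ('a'=26): chars_in_quartet=1 acc=0x1A bytes_emitted=9
After char 13 ('0'=52): chars_in_quartet=2 acc=0x6B4 bytes_emitted=9

Answer: 2 0x6B4 9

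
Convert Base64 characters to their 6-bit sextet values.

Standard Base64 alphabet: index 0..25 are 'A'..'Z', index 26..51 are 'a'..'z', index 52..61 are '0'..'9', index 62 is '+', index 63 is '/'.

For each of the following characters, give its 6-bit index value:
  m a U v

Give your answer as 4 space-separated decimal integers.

'm': a..z range, 26 + ord('m') − ord('a') = 38
'a': a..z range, 26 + ord('a') − ord('a') = 26
'U': A..Z range, ord('U') − ord('A') = 20
'v': a..z range, 26 + ord('v') − ord('a') = 47

Answer: 38 26 20 47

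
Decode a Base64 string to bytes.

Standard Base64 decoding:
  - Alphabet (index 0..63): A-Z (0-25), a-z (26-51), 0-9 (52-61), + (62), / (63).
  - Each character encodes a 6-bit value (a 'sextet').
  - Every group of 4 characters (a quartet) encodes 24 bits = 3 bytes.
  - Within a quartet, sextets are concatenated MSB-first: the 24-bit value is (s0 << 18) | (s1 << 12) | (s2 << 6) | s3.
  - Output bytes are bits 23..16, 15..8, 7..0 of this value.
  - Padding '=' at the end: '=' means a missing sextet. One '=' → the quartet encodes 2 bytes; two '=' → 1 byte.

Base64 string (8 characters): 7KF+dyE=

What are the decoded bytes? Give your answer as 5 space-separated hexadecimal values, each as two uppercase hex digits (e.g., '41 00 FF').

Answer: EC A1 7E 77 21

Derivation:
After char 0 ('7'=59): chars_in_quartet=1 acc=0x3B bytes_emitted=0
After char 1 ('K'=10): chars_in_quartet=2 acc=0xECA bytes_emitted=0
After char 2 ('F'=5): chars_in_quartet=3 acc=0x3B285 bytes_emitted=0
After char 3 ('+'=62): chars_in_quartet=4 acc=0xECA17E -> emit EC A1 7E, reset; bytes_emitted=3
After char 4 ('d'=29): chars_in_quartet=1 acc=0x1D bytes_emitted=3
After char 5 ('y'=50): chars_in_quartet=2 acc=0x772 bytes_emitted=3
After char 6 ('E'=4): chars_in_quartet=3 acc=0x1DC84 bytes_emitted=3
Padding '=': partial quartet acc=0x1DC84 -> emit 77 21; bytes_emitted=5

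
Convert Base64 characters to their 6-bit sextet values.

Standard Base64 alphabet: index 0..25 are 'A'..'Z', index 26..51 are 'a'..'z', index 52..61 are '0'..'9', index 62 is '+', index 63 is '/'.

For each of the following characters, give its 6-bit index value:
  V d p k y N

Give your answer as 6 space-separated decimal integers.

'V': A..Z range, ord('V') − ord('A') = 21
'd': a..z range, 26 + ord('d') − ord('a') = 29
'p': a..z range, 26 + ord('p') − ord('a') = 41
'k': a..z range, 26 + ord('k') − ord('a') = 36
'y': a..z range, 26 + ord('y') − ord('a') = 50
'N': A..Z range, ord('N') − ord('A') = 13

Answer: 21 29 41 36 50 13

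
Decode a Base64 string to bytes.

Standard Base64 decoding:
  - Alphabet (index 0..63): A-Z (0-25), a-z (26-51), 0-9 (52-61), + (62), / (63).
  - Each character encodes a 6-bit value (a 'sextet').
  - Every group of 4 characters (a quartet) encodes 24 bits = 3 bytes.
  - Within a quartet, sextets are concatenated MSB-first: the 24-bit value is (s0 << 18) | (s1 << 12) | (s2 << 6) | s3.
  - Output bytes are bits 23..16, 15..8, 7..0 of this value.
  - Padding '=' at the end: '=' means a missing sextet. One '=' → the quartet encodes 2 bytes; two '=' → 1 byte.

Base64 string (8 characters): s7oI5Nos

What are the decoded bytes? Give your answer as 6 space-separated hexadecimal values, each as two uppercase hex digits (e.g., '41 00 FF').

After char 0 ('s'=44): chars_in_quartet=1 acc=0x2C bytes_emitted=0
After char 1 ('7'=59): chars_in_quartet=2 acc=0xB3B bytes_emitted=0
After char 2 ('o'=40): chars_in_quartet=3 acc=0x2CEE8 bytes_emitted=0
After char 3 ('I'=8): chars_in_quartet=4 acc=0xB3BA08 -> emit B3 BA 08, reset; bytes_emitted=3
After char 4 ('5'=57): chars_in_quartet=1 acc=0x39 bytes_emitted=3
After char 5 ('N'=13): chars_in_quartet=2 acc=0xE4D bytes_emitted=3
After char 6 ('o'=40): chars_in_quartet=3 acc=0x39368 bytes_emitted=3
After char 7 ('s'=44): chars_in_quartet=4 acc=0xE4DA2C -> emit E4 DA 2C, reset; bytes_emitted=6

Answer: B3 BA 08 E4 DA 2C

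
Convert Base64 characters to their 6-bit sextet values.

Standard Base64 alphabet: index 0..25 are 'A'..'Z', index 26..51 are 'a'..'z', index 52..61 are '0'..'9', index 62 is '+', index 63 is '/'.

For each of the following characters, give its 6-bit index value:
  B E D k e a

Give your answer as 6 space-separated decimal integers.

'B': A..Z range, ord('B') − ord('A') = 1
'E': A..Z range, ord('E') − ord('A') = 4
'D': A..Z range, ord('D') − ord('A') = 3
'k': a..z range, 26 + ord('k') − ord('a') = 36
'e': a..z range, 26 + ord('e') − ord('a') = 30
'a': a..z range, 26 + ord('a') − ord('a') = 26

Answer: 1 4 3 36 30 26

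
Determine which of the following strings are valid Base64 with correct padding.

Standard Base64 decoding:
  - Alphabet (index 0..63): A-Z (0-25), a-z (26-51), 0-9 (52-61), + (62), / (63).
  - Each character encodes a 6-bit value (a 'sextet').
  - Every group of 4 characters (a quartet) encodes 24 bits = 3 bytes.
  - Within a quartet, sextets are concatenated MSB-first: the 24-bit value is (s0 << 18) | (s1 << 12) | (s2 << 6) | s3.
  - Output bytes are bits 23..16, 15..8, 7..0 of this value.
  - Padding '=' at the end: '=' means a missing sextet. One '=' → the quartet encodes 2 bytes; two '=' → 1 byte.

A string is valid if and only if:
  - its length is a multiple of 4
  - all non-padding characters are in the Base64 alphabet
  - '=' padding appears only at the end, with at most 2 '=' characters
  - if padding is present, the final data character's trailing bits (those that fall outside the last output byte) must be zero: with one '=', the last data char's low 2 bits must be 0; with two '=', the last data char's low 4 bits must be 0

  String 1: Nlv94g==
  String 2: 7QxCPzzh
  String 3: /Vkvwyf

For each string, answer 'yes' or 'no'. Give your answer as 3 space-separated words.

Answer: yes yes no

Derivation:
String 1: 'Nlv94g==' → valid
String 2: '7QxCPzzh' → valid
String 3: '/Vkvwyf' → invalid (len=7 not mult of 4)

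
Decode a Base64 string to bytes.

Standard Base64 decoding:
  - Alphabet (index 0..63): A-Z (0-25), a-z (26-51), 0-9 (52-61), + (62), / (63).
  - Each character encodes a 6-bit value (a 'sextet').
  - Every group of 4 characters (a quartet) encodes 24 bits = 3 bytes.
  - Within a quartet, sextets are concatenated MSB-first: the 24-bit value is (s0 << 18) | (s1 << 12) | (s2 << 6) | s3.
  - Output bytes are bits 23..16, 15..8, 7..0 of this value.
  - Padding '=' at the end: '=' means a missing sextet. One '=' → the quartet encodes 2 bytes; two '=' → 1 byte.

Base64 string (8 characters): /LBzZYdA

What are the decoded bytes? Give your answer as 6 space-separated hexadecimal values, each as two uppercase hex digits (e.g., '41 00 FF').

Answer: FC B0 73 65 87 40

Derivation:
After char 0 ('/'=63): chars_in_quartet=1 acc=0x3F bytes_emitted=0
After char 1 ('L'=11): chars_in_quartet=2 acc=0xFCB bytes_emitted=0
After char 2 ('B'=1): chars_in_quartet=3 acc=0x3F2C1 bytes_emitted=0
After char 3 ('z'=51): chars_in_quartet=4 acc=0xFCB073 -> emit FC B0 73, reset; bytes_emitted=3
After char 4 ('Z'=25): chars_in_quartet=1 acc=0x19 bytes_emitted=3
After char 5 ('Y'=24): chars_in_quartet=2 acc=0x658 bytes_emitted=3
After char 6 ('d'=29): chars_in_quartet=3 acc=0x1961D bytes_emitted=3
After char 7 ('A'=0): chars_in_quartet=4 acc=0x658740 -> emit 65 87 40, reset; bytes_emitted=6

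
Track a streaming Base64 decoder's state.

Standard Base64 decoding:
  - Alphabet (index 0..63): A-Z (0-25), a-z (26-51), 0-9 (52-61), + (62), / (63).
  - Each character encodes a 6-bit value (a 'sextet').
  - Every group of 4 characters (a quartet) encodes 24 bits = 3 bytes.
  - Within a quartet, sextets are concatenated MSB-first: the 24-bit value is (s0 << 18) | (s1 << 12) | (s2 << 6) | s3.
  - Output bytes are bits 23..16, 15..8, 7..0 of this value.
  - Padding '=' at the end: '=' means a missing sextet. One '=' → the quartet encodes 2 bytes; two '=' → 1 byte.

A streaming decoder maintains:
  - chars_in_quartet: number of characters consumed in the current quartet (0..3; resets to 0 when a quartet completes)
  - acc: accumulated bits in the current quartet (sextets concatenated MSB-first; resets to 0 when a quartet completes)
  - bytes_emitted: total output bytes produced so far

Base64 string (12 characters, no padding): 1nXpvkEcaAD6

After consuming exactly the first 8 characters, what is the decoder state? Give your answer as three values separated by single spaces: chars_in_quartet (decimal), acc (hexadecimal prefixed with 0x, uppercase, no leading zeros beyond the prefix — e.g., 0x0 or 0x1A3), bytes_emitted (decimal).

After char 0 ('1'=53): chars_in_quartet=1 acc=0x35 bytes_emitted=0
After char 1 ('n'=39): chars_in_quartet=2 acc=0xD67 bytes_emitted=0
After char 2 ('X'=23): chars_in_quartet=3 acc=0x359D7 bytes_emitted=0
After char 3 ('p'=41): chars_in_quartet=4 acc=0xD675E9 -> emit D6 75 E9, reset; bytes_emitted=3
After char 4 ('v'=47): chars_in_quartet=1 acc=0x2F bytes_emitted=3
After char 5 ('k'=36): chars_in_quartet=2 acc=0xBE4 bytes_emitted=3
After char 6 ('E'=4): chars_in_quartet=3 acc=0x2F904 bytes_emitted=3
After char 7 ('c'=28): chars_in_quartet=4 acc=0xBE411C -> emit BE 41 1C, reset; bytes_emitted=6

Answer: 0 0x0 6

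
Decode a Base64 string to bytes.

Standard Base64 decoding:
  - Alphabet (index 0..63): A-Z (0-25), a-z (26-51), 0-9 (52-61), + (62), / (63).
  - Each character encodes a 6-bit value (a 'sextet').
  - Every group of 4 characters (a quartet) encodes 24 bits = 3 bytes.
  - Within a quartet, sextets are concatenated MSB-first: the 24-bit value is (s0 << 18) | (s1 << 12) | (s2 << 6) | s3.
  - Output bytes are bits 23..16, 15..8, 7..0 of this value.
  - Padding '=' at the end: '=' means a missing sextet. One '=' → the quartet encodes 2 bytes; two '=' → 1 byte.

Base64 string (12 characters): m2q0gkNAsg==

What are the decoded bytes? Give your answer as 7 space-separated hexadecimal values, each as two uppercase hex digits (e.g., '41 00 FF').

After char 0 ('m'=38): chars_in_quartet=1 acc=0x26 bytes_emitted=0
After char 1 ('2'=54): chars_in_quartet=2 acc=0x9B6 bytes_emitted=0
After char 2 ('q'=42): chars_in_quartet=3 acc=0x26DAA bytes_emitted=0
After char 3 ('0'=52): chars_in_quartet=4 acc=0x9B6AB4 -> emit 9B 6A B4, reset; bytes_emitted=3
After char 4 ('g'=32): chars_in_quartet=1 acc=0x20 bytes_emitted=3
After char 5 ('k'=36): chars_in_quartet=2 acc=0x824 bytes_emitted=3
After char 6 ('N'=13): chars_in_quartet=3 acc=0x2090D bytes_emitted=3
After char 7 ('A'=0): chars_in_quartet=4 acc=0x824340 -> emit 82 43 40, reset; bytes_emitted=6
After char 8 ('s'=44): chars_in_quartet=1 acc=0x2C bytes_emitted=6
After char 9 ('g'=32): chars_in_quartet=2 acc=0xB20 bytes_emitted=6
Padding '==': partial quartet acc=0xB20 -> emit B2; bytes_emitted=7

Answer: 9B 6A B4 82 43 40 B2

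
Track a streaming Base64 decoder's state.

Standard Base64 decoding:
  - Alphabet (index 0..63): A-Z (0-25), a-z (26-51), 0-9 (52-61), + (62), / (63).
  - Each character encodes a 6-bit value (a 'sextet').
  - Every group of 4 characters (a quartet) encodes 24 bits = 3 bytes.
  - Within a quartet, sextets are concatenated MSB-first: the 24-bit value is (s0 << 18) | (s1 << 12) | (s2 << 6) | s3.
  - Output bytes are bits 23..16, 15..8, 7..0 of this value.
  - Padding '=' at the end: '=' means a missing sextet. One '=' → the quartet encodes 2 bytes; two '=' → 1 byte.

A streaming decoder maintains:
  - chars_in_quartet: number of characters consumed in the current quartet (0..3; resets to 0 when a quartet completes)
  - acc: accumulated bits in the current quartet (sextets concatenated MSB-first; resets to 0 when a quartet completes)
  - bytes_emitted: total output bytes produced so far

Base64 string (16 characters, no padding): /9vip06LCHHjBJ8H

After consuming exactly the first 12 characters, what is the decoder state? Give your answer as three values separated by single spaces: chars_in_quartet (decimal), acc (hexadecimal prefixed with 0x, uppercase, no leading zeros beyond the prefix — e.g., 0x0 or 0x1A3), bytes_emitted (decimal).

After char 0 ('/'=63): chars_in_quartet=1 acc=0x3F bytes_emitted=0
After char 1 ('9'=61): chars_in_quartet=2 acc=0xFFD bytes_emitted=0
After char 2 ('v'=47): chars_in_quartet=3 acc=0x3FF6F bytes_emitted=0
After char 3 ('i'=34): chars_in_quartet=4 acc=0xFFDBE2 -> emit FF DB E2, reset; bytes_emitted=3
After char 4 ('p'=41): chars_in_quartet=1 acc=0x29 bytes_emitted=3
After char 5 ('0'=52): chars_in_quartet=2 acc=0xA74 bytes_emitted=3
After char 6 ('6'=58): chars_in_quartet=3 acc=0x29D3A bytes_emitted=3
After char 7 ('L'=11): chars_in_quartet=4 acc=0xA74E8B -> emit A7 4E 8B, reset; bytes_emitted=6
After char 8 ('C'=2): chars_in_quartet=1 acc=0x2 bytes_emitted=6
After char 9 ('H'=7): chars_in_quartet=2 acc=0x87 bytes_emitted=6
After char 10 ('H'=7): chars_in_quartet=3 acc=0x21C7 bytes_emitted=6
After char 11 ('j'=35): chars_in_quartet=4 acc=0x871E3 -> emit 08 71 E3, reset; bytes_emitted=9

Answer: 0 0x0 9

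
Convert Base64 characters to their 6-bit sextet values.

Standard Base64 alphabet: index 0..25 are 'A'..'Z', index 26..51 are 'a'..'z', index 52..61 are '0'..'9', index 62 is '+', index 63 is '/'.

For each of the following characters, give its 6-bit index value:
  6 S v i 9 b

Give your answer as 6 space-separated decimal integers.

Answer: 58 18 47 34 61 27

Derivation:
'6': 0..9 range, 52 + ord('6') − ord('0') = 58
'S': A..Z range, ord('S') − ord('A') = 18
'v': a..z range, 26 + ord('v') − ord('a') = 47
'i': a..z range, 26 + ord('i') − ord('a') = 34
'9': 0..9 range, 52 + ord('9') − ord('0') = 61
'b': a..z range, 26 + ord('b') − ord('a') = 27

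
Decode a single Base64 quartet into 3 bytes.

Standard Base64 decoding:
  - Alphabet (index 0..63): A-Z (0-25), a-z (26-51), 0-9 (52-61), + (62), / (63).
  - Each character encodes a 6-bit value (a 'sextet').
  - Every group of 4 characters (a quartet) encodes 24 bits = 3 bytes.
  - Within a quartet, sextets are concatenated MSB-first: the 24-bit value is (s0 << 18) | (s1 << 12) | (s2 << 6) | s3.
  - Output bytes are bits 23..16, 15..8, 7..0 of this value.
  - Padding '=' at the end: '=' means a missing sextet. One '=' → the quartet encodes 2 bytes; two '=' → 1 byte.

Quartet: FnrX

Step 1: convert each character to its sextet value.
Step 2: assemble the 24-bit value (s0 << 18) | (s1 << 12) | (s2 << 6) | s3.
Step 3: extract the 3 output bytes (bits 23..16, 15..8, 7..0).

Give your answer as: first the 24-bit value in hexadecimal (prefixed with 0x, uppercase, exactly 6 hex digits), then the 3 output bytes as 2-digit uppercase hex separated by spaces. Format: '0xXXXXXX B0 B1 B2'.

Sextets: F=5, n=39, r=43, X=23
24-bit: (5<<18) | (39<<12) | (43<<6) | 23
      = 0x140000 | 0x027000 | 0x000AC0 | 0x000017
      = 0x167AD7
Bytes: (v>>16)&0xFF=16, (v>>8)&0xFF=7A, v&0xFF=D7

Answer: 0x167AD7 16 7A D7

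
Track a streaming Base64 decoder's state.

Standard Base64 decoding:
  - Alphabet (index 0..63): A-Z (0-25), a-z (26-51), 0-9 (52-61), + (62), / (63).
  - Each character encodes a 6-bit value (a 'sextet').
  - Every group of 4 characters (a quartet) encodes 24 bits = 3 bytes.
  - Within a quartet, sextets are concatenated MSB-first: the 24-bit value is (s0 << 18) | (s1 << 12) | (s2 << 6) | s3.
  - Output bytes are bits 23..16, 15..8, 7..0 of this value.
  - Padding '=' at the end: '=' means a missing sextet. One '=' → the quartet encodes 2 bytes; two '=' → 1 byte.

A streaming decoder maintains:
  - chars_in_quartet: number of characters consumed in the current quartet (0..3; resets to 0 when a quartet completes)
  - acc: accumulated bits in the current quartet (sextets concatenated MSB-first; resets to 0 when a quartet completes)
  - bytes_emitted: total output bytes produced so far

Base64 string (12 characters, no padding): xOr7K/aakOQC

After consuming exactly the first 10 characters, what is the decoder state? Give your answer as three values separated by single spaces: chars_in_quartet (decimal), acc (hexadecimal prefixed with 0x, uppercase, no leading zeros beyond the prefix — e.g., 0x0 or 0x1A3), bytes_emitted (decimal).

After char 0 ('x'=49): chars_in_quartet=1 acc=0x31 bytes_emitted=0
After char 1 ('O'=14): chars_in_quartet=2 acc=0xC4E bytes_emitted=0
After char 2 ('r'=43): chars_in_quartet=3 acc=0x313AB bytes_emitted=0
After char 3 ('7'=59): chars_in_quartet=4 acc=0xC4EAFB -> emit C4 EA FB, reset; bytes_emitted=3
After char 4 ('K'=10): chars_in_quartet=1 acc=0xA bytes_emitted=3
After char 5 ('/'=63): chars_in_quartet=2 acc=0x2BF bytes_emitted=3
After char 6 ('a'=26): chars_in_quartet=3 acc=0xAFDA bytes_emitted=3
After char 7 ('a'=26): chars_in_quartet=4 acc=0x2BF69A -> emit 2B F6 9A, reset; bytes_emitted=6
After char 8 ('k'=36): chars_in_quartet=1 acc=0x24 bytes_emitted=6
After char 9 ('O'=14): chars_in_quartet=2 acc=0x90E bytes_emitted=6

Answer: 2 0x90E 6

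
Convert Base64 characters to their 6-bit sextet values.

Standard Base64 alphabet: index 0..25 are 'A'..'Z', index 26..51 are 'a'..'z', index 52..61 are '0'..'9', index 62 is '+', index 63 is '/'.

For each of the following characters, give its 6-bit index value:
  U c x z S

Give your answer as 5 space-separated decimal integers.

Answer: 20 28 49 51 18

Derivation:
'U': A..Z range, ord('U') − ord('A') = 20
'c': a..z range, 26 + ord('c') − ord('a') = 28
'x': a..z range, 26 + ord('x') − ord('a') = 49
'z': a..z range, 26 + ord('z') − ord('a') = 51
'S': A..Z range, ord('S') − ord('A') = 18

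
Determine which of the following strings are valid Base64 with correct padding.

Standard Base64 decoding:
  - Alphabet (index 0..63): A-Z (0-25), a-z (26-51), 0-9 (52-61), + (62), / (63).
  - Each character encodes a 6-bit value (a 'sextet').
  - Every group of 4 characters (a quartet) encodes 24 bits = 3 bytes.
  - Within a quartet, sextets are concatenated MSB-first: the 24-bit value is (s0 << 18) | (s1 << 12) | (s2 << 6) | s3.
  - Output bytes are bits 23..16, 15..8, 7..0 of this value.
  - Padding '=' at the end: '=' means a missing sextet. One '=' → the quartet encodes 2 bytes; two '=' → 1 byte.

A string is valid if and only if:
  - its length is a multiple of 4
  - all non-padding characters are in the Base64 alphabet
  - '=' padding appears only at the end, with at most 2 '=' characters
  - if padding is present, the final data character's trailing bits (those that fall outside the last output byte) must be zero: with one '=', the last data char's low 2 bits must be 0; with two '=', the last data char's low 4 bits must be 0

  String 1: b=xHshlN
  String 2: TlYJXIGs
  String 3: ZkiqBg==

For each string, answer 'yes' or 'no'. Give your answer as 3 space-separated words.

Answer: no yes yes

Derivation:
String 1: 'b=xHshlN' → invalid (bad char(s): ['=']; '=' in middle)
String 2: 'TlYJXIGs' → valid
String 3: 'ZkiqBg==' → valid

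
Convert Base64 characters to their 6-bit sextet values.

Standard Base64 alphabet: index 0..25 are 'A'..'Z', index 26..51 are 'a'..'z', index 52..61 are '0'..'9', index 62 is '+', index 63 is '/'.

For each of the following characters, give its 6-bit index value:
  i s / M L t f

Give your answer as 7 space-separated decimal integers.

Answer: 34 44 63 12 11 45 31

Derivation:
'i': a..z range, 26 + ord('i') − ord('a') = 34
's': a..z range, 26 + ord('s') − ord('a') = 44
'/': index 63
'M': A..Z range, ord('M') − ord('A') = 12
'L': A..Z range, ord('L') − ord('A') = 11
't': a..z range, 26 + ord('t') − ord('a') = 45
'f': a..z range, 26 + ord('f') − ord('a') = 31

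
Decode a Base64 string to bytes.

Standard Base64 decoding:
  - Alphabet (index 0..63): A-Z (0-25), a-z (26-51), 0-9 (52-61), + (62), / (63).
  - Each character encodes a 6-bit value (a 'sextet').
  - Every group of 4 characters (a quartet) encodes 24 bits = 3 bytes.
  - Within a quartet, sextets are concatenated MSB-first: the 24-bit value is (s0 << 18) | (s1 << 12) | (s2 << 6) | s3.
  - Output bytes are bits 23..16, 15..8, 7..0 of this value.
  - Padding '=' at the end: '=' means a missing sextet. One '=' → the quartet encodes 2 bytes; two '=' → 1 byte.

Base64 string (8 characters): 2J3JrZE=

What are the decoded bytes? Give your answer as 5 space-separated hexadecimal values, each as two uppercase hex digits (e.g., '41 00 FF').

After char 0 ('2'=54): chars_in_quartet=1 acc=0x36 bytes_emitted=0
After char 1 ('J'=9): chars_in_quartet=2 acc=0xD89 bytes_emitted=0
After char 2 ('3'=55): chars_in_quartet=3 acc=0x36277 bytes_emitted=0
After char 3 ('J'=9): chars_in_quartet=4 acc=0xD89DC9 -> emit D8 9D C9, reset; bytes_emitted=3
After char 4 ('r'=43): chars_in_quartet=1 acc=0x2B bytes_emitted=3
After char 5 ('Z'=25): chars_in_quartet=2 acc=0xAD9 bytes_emitted=3
After char 6 ('E'=4): chars_in_quartet=3 acc=0x2B644 bytes_emitted=3
Padding '=': partial quartet acc=0x2B644 -> emit AD 91; bytes_emitted=5

Answer: D8 9D C9 AD 91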